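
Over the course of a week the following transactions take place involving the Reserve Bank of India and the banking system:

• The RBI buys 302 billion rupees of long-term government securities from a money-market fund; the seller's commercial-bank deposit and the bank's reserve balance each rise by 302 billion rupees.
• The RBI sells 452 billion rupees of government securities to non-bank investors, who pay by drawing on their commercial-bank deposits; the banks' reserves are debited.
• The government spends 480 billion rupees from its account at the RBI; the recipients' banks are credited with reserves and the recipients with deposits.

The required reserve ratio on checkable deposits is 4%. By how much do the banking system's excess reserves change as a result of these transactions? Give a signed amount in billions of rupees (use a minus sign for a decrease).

+316.8 billion

Asset purchase (from non-banks) 302 billion rupees: reserves +302B, deposits +302B.
Asset sale (to non-banks) 452 billion rupees: reserves −452B, deposits −452B.
Government spending 480 billion rupees: reserves +480B, deposits +480B.
Totals: Δreserves = +330B, Δdeposits = +330B.
Δrequired reserves = 4% × +330B = +13.2B.
Δexcess reserves = Δreserves − Δrequired = +330B − (+13.2B) = +316.8 billion.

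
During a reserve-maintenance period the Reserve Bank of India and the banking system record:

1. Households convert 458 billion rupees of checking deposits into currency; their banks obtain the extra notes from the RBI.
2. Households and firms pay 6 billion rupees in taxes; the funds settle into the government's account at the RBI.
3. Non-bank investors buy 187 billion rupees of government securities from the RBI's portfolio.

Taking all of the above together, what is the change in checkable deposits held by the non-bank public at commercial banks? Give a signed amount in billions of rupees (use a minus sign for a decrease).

-651 billion

RBI balance sheet:
  Assets:      Securities −187B
  Liabilities: Bank reserves −651B, Currency in circulation +458B, Government deposits +6B
Commercial banking system:
  Assets:      Reserves at CB −651B
  Liabilities: Checkable deposits −651B
So the change in checkable deposits held by the non-bank public at commercial banks is -651 billion.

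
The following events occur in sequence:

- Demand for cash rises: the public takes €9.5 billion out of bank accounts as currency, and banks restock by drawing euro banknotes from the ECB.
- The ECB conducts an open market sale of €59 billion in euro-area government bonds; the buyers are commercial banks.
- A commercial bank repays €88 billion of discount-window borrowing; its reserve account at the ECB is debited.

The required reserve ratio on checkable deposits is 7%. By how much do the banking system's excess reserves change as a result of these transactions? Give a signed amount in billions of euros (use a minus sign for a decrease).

Currency withdrawal €9.5 billion: reserves −€9.5B, deposits −€9.5B.
OMO sale (to banks) €59 billion: reserves −€59B, deposits 0.
Discount-window repayment €88 billion: reserves −€88B, deposits 0.
Totals: Δreserves = −€156.5B, Δdeposits = −€9.5B.
Δrequired reserves = 7% × −€9.5B = −€0.665B.
Δexcess reserves = Δreserves − Δrequired = −€156.5B − (−€0.665B) = -€155.835 billion.

-€155.835 billion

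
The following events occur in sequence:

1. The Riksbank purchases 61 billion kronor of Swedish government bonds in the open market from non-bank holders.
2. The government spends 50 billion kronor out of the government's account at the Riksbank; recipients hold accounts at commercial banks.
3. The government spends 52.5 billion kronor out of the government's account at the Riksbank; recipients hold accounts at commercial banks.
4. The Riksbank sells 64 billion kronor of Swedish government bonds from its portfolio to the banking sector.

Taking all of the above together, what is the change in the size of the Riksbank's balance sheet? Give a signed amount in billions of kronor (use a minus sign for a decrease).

Asset purchase (from non-banks) 61 billion kronor: a Riksbank asset is acquired → +61B.
Government spending 50 billion kronor: only the composition of liabilities changes → 0.
Government spending 52.5 billion kronor: only the composition of liabilities changes → 0.
OMO sale (to banks) 64 billion kronor: a Riksbank asset is shed → −64B.
Net: 61 + 0 + 0 − 64 = -3 billion.

-3 billion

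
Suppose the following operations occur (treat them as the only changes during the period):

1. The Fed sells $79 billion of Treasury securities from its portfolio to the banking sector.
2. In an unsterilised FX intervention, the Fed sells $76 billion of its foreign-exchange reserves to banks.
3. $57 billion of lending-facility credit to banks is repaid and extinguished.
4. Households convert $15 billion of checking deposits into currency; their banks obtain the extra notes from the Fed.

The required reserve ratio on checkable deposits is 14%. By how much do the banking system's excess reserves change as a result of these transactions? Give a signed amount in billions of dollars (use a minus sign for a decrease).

OMO sale (to banks) $79 billion: reserves −$79B, deposits 0.
FX sale $76 billion: reserves −$76B, deposits 0.
Discount-window repayment $57 billion: reserves −$57B, deposits 0.
Currency withdrawal $15 billion: reserves −$15B, deposits −$15B.
Totals: Δreserves = −$227B, Δdeposits = −$15B.
Δrequired reserves = 14% × −$15B = −$2.1B.
Δexcess reserves = Δreserves − Δrequired = −$227B − (−$2.1B) = -$224.9 billion.

-$224.9 billion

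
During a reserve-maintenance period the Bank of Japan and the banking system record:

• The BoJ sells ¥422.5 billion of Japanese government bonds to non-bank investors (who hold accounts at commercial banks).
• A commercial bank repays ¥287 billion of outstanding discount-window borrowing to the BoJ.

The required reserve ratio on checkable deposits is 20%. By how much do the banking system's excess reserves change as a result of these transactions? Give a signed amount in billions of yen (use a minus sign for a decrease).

Asset sale (to non-banks) ¥422.5 billion: reserves −¥422.5B, deposits −¥422.5B.
Discount-window repayment ¥287 billion: reserves −¥287B, deposits 0.
Totals: Δreserves = −¥709.5B, Δdeposits = −¥422.5B.
Δrequired reserves = 20% × −¥422.5B = −¥84.5B.
Δexcess reserves = Δreserves − Δrequired = −¥709.5B − (−¥84.5B) = -¥625 billion.

-¥625 billion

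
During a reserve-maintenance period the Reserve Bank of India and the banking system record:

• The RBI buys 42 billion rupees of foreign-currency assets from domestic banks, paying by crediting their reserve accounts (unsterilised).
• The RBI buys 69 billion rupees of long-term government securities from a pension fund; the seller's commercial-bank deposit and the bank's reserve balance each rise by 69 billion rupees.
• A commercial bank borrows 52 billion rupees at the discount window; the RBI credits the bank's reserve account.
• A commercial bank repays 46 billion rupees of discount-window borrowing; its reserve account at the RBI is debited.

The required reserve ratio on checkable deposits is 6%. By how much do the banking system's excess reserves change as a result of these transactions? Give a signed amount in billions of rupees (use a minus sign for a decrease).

+112.86 billion

FX purchase 42 billion rupees: reserves +42B, deposits 0.
Asset purchase (from non-banks) 69 billion rupees: reserves +69B, deposits +69B.
Discount-window loan 52 billion rupees: reserves +52B, deposits 0.
Discount-window repayment 46 billion rupees: reserves −46B, deposits 0.
Totals: Δreserves = +117B, Δdeposits = +69B.
Δrequired reserves = 6% × +69B = +4.14B.
Δexcess reserves = Δreserves − Δrequired = +117B − (+4.14B) = +112.86 billion.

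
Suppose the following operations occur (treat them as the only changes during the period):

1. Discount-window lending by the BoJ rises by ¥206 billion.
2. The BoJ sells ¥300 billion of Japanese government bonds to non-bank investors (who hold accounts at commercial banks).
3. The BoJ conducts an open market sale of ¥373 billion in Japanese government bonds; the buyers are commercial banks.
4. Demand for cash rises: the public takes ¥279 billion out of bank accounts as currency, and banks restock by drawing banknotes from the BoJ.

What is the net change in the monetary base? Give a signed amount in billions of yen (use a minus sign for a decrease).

-¥467 billion

Discount-window loan ¥206 billion: BoJ balance sheet expands → +¥206B.
Asset sale (to non-banks) ¥300 billion: BoJ balance sheet contracts → −¥300B.
OMO sale (to banks) ¥373 billion: BoJ balance sheet contracts → −¥373B.
Currency withdrawal ¥279 billion: just a shift between currency and reserves — both are base money → 0.
Net: 206 − 300 − 373 + 0 = -¥467 billion.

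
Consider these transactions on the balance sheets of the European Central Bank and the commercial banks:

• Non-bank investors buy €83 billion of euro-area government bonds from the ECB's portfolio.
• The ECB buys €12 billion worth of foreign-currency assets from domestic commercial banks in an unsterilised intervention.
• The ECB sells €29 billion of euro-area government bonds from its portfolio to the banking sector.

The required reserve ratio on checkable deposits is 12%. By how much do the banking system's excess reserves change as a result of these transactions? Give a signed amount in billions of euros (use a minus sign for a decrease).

Asset sale (to non-banks) €83 billion: reserves −€83B, deposits −€83B.
FX purchase €12 billion: reserves +€12B, deposits 0.
OMO sale (to banks) €29 billion: reserves −€29B, deposits 0.
Totals: Δreserves = −€100B, Δdeposits = −€83B.
Δrequired reserves = 12% × −€83B = −€9.96B.
Δexcess reserves = Δreserves − Δrequired = −€100B − (−€9.96B) = -€90.04 billion.

-€90.04 billion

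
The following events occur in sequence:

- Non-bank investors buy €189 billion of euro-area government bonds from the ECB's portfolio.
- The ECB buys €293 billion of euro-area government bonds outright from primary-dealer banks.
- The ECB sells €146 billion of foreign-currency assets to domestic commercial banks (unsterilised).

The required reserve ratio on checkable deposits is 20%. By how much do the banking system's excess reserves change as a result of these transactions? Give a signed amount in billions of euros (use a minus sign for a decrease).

-€4.2 billion

Asset sale (to non-banks) €189 billion: reserves −€189B, deposits −€189B.
OMO purchase (from banks) €293 billion: reserves +€293B, deposits 0.
FX sale €146 billion: reserves −€146B, deposits 0.
Totals: Δreserves = −€42B, Δdeposits = −€189B.
Δrequired reserves = 20% × −€189B = −€37.8B.
Δexcess reserves = Δreserves − Δrequired = −€42B − (−€37.8B) = -€4.2 billion.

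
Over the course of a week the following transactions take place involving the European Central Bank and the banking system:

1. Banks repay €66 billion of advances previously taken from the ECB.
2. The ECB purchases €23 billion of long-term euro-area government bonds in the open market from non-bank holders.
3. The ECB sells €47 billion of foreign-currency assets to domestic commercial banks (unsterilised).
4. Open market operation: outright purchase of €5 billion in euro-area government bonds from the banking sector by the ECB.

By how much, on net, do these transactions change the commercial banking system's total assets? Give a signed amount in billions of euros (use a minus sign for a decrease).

-€43 billion

Discount-window repayment €66 billion: bank balance sheets shrink → −€66B.
Asset purchase (from non-banks) €23 billion: bank balance sheets expand → +€23B.
FX sale €47 billion: just an asset swap on bank balance sheets → 0.
OMO purchase (from banks) €5 billion: just an asset swap on bank balance sheets → 0.
Net: −66 + 23 + 0 + 0 = -€43 billion.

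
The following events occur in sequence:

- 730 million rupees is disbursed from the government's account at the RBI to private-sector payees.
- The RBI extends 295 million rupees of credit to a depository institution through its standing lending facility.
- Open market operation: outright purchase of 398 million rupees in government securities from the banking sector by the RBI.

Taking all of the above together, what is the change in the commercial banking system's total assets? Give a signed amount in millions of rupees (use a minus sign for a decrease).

+1025 million

Government spending 730 million rupees: bank balance sheets expand → +730M.
Discount-window loan 295 million rupees: bank balance sheets expand → +295M.
OMO purchase (from banks) 398 million rupees: just an asset swap on bank balance sheets → 0.
Net: 730 + 295 + 0 = +1025 million.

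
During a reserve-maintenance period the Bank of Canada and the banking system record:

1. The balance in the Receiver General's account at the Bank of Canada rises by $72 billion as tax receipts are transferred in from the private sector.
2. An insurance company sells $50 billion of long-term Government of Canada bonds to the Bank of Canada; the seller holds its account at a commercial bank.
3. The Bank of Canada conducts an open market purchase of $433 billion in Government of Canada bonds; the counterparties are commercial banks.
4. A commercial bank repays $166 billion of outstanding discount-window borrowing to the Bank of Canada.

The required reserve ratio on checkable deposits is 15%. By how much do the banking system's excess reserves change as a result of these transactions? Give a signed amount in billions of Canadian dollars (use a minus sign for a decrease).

Government account inflow $72 billion: reserves −$72B, deposits −$72B.
Asset purchase (from non-banks) $50 billion: reserves +$50B, deposits +$50B.
OMO purchase (from banks) $433 billion: reserves +$433B, deposits 0.
Discount-window repayment $166 billion: reserves −$166B, deposits 0.
Totals: Δreserves = +$245B, Δdeposits = −$22B.
Δrequired reserves = 15% × −$22B = −$3.3B.
Δexcess reserves = Δreserves − Δrequired = +$245B − (−$3.3B) = +$248.3 billion.

+$248.3 billion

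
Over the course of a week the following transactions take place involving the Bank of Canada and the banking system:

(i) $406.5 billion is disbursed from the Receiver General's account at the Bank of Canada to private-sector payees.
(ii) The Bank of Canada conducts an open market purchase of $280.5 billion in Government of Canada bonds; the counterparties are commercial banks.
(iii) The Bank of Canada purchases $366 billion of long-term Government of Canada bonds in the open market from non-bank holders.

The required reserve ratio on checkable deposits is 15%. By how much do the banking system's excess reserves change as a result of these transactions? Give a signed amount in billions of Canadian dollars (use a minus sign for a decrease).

+$937.125 billion

Government spending $406.5 billion: reserves +$406.5B, deposits +$406.5B.
OMO purchase (from banks) $280.5 billion: reserves +$280.5B, deposits 0.
Asset purchase (from non-banks) $366 billion: reserves +$366B, deposits +$366B.
Totals: Δreserves = +$1053B, Δdeposits = +$772.5B.
Δrequired reserves = 15% × +$772.5B = +$115.875B.
Δexcess reserves = Δreserves − Δrequired = +$1053B − (+$115.875B) = +$937.125 billion.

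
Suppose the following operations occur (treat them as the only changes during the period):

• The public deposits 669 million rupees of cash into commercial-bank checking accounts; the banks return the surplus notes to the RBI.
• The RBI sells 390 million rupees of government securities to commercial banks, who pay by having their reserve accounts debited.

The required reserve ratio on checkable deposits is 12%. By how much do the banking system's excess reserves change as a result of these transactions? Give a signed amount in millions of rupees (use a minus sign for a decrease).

+198.72 million

Currency deposit 669 million rupees: reserves +669M, deposits +669M.
OMO sale (to banks) 390 million rupees: reserves −390M, deposits 0.
Totals: Δreserves = +279M, Δdeposits = +669M.
Δrequired reserves = 12% × +669M = +80.28M.
Δexcess reserves = Δreserves − Δrequired = +279M − (+80.28M) = +198.72 million.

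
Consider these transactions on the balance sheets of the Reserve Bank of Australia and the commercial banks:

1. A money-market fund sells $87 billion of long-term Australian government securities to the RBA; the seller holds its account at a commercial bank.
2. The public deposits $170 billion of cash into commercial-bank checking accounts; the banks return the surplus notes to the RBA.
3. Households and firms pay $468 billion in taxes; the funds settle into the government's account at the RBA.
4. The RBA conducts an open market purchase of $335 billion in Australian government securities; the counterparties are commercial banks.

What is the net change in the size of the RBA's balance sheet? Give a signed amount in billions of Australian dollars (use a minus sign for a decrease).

Asset purchase (from non-banks) $87 billion: an RBA asset is acquired → +$87B.
Currency deposit $170 billion: only the composition of liabilities changes → 0.
Government account inflow $468 billion: only the composition of liabilities changes → 0.
OMO purchase (from banks) $335 billion: an RBA asset is acquired → +$335B.
Net: 87 + 0 + 0 + 335 = +$422 billion.

+$422 billion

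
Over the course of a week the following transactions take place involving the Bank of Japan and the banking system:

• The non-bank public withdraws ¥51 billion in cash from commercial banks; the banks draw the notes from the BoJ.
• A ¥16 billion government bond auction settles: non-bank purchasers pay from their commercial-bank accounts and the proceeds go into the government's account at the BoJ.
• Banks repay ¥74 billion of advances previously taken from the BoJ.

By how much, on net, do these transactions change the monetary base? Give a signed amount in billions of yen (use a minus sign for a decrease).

Currency withdrawal ¥51 billion: just a shift between currency and reserves — both are base money → 0.
Government account inflow ¥16 billion: reserves shift to a non-base liability → −¥16B.
Discount-window repayment ¥74 billion: BoJ balance sheet contracts → −¥74B.
Net: 0 − 16 − 74 = -¥90 billion.

-¥90 billion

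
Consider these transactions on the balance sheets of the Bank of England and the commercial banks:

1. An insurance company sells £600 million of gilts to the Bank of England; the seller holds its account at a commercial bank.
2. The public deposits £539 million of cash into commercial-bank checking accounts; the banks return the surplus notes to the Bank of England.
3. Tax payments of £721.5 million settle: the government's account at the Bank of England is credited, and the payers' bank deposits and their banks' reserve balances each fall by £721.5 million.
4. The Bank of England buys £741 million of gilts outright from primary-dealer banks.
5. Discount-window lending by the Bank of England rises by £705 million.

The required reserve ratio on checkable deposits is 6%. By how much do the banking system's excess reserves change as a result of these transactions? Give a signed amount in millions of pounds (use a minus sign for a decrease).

Asset purchase (from non-banks) £600 million: reserves +£600M, deposits +£600M.
Currency deposit £539 million: reserves +£539M, deposits +£539M.
Government account inflow £721.5 million: reserves −£721.5M, deposits −£721.5M.
OMO purchase (from banks) £741 million: reserves +£741M, deposits 0.
Discount-window loan £705 million: reserves +£705M, deposits 0.
Totals: Δreserves = +£1863.5M, Δdeposits = +£417.5M.
Δrequired reserves = 6% × +£417.5M = +£25.05M.
Δexcess reserves = Δreserves − Δrequired = +£1863.5M − (+£25.05M) = +£1838.45 million.

+£1838.45 million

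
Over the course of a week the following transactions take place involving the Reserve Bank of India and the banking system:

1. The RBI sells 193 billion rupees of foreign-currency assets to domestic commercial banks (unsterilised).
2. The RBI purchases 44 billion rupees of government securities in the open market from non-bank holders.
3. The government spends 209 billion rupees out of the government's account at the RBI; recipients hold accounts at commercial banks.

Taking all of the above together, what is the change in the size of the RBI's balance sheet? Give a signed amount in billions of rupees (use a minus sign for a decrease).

RBI balance sheet:
  Assets:      Securities +44B, Foreign assets −193B
  Liabilities: Bank reserves +60B, Government deposits −209B
Change in total RBI assets = -149 billion.

-149 billion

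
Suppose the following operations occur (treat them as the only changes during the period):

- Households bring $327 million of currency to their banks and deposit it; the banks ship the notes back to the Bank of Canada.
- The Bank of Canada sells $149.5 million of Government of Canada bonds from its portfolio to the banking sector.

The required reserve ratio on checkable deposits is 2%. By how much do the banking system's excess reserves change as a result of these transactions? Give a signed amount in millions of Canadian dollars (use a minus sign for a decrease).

Currency deposit $327 million: reserves +$327M, deposits +$327M.
OMO sale (to banks) $149.5 million: reserves −$149.5M, deposits 0.
Totals: Δreserves = +$177.5M, Δdeposits = +$327M.
Δrequired reserves = 2% × +$327M = +$6.54M.
Δexcess reserves = Δreserves − Δrequired = +$177.5M − (+$6.54M) = +$170.96 million.

+$170.96 million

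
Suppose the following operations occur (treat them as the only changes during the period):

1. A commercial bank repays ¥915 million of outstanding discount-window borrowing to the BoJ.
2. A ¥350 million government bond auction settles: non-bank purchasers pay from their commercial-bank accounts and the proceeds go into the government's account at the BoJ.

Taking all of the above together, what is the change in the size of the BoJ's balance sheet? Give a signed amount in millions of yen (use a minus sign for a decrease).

Discount-window repayment ¥915 million: a BoJ asset is shed → −¥915M.
Government account inflow ¥350 million: only the composition of liabilities changes → 0.
Net: −915 + 0 = -¥915 million.

-¥915 million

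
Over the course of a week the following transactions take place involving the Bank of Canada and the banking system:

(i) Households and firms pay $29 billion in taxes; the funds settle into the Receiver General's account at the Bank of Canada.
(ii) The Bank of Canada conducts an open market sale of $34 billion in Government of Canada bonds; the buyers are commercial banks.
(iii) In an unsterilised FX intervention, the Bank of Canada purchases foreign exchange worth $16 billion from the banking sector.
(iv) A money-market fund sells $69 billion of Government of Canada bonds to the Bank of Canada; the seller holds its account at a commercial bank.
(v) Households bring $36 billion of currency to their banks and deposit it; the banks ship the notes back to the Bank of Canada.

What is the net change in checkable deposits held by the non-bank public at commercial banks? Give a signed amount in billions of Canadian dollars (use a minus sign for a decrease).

Government account inflow $29 billion: non-bank counterparties' bank balances fall → −$29B.
OMO sale (to banks) $34 billion: the counterparty is a bank, so public deposits are unchanged → 0.
FX purchase $16 billion: the counterparty is a bank, so public deposits are unchanged → 0.
Asset purchase (from non-banks) $69 billion: non-bank counterparties' bank balances rise → +$69B.
Currency deposit $36 billion: non-bank counterparties' bank balances rise → +$36B.
Net: −29 + 0 + 0 + 69 + 36 = +$76 billion.

+$76 billion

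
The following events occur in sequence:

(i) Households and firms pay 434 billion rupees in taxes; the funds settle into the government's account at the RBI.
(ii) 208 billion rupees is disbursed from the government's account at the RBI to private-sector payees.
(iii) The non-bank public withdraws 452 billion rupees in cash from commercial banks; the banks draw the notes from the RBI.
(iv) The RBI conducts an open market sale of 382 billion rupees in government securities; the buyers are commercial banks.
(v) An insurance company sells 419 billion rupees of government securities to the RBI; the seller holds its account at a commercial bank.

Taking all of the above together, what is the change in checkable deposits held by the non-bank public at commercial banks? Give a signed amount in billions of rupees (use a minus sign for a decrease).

Government account inflow 434 billion rupees: non-bank counterparties' bank balances fall → −434B.
Government spending 208 billion rupees: non-bank counterparties' bank balances rise → +208B.
Currency withdrawal 452 billion rupees: non-bank counterparties' bank balances fall → −452B.
OMO sale (to banks) 382 billion rupees: the counterparty is a bank, so public deposits are unchanged → 0.
Asset purchase (from non-banks) 419 billion rupees: non-bank counterparties' bank balances rise → +419B.
Net: −434 + 208 − 452 + 0 + 419 = -259 billion.

-259 billion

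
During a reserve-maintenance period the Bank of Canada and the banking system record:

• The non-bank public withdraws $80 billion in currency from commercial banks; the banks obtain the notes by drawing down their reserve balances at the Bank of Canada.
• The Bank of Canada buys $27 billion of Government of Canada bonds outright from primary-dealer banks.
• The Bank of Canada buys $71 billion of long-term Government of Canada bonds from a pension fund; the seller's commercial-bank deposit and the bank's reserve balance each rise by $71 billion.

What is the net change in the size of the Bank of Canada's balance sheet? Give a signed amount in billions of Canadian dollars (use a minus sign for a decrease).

+$98 billion

Bank of Canada balance sheet:
  Assets:      Securities +$98B
  Liabilities: Bank reserves +$18B, Currency in circulation +$80B
Change in total Bank of Canada assets = +$98 billion.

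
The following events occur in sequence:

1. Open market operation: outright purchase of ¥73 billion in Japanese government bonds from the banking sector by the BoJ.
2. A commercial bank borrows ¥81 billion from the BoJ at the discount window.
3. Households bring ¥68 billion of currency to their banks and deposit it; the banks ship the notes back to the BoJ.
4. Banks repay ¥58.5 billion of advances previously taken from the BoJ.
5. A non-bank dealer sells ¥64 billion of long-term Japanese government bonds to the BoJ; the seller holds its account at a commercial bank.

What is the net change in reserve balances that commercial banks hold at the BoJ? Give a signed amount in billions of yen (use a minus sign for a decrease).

BoJ balance sheet:
  Assets:      Securities +¥137B, Loans to banks +¥22.5B
  Liabilities: Bank reserves +¥227.5B, Currency in circulation −¥68B
Commercial banking system:
  Assets:      Reserves at CB +¥227.5B, Securities −¥73B
  Liabilities: Checkable deposits +¥132B, Borrowings from CB +¥22.5B
So the change in reserve balances that commercial banks hold at the BoJ is +¥227.5 billion.

+¥227.5 billion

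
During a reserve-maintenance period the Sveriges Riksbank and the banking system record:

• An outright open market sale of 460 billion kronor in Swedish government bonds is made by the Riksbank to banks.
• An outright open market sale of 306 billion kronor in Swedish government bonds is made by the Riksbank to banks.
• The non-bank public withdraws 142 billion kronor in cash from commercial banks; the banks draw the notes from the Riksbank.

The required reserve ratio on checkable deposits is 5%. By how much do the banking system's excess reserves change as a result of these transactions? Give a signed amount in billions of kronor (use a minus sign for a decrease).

OMO sale (to banks) 460 billion kronor: reserves −460B, deposits 0.
OMO sale (to banks) 306 billion kronor: reserves −306B, deposits 0.
Currency withdrawal 142 billion kronor: reserves −142B, deposits −142B.
Totals: Δreserves = −908B, Δdeposits = −142B.
Δrequired reserves = 5% × −142B = −7.1B.
Δexcess reserves = Δreserves − Δrequired = −908B − (−7.1B) = -900.9 billion.

-900.9 billion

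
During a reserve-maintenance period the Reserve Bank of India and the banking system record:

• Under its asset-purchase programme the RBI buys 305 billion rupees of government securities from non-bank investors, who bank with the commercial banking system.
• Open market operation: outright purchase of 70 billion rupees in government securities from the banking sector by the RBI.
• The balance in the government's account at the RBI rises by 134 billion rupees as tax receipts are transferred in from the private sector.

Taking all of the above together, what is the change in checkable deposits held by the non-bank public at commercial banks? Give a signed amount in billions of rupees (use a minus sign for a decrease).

Asset purchase (from non-banks) 305 billion rupees: non-bank counterparties' bank balances rise → +305B.
OMO purchase (from banks) 70 billion rupees: the counterparty is a bank, so public deposits are unchanged → 0.
Government account inflow 134 billion rupees: non-bank counterparties' bank balances fall → −134B.
Net: 305 + 0 − 134 = +171 billion.

+171 billion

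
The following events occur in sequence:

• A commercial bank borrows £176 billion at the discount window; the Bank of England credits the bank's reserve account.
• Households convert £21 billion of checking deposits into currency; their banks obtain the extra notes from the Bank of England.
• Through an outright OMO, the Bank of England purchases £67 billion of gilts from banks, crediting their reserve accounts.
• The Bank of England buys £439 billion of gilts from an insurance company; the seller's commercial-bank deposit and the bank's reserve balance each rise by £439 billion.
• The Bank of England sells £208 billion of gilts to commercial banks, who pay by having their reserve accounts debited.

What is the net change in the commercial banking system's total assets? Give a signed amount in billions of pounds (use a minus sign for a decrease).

+£594 billion

Bank of England balance sheet:
  Assets:      Securities +£298B, Loans to banks +£176B
  Liabilities: Bank reserves +£453B, Currency in circulation +£21B
Commercial banking system:
  Assets:      Reserves at CB +£453B, Securities +£141B
  Liabilities: Checkable deposits +£418B, Borrowings from CB +£176B
Change in total bank assets = +£594 billion.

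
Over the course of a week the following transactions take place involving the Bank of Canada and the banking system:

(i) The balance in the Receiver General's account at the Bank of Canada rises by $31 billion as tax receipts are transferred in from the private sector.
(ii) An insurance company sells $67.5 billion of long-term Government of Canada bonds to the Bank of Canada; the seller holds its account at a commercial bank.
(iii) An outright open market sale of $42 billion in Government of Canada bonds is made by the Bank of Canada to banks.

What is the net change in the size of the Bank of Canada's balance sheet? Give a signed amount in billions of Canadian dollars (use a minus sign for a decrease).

Bank of Canada balance sheet:
  Assets:      Securities +$25.5B
  Liabilities: Bank reserves −$5.5B, Government deposits +$31B
Change in total Bank of Canada assets = +$25.5 billion.

+$25.5 billion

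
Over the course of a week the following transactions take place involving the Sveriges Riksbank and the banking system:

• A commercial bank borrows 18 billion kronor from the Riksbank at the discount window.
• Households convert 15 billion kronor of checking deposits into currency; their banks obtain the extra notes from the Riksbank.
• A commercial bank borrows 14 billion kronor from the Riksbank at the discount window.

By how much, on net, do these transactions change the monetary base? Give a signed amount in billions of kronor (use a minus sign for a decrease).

+32 billion

Riksbank balance sheet:
  Assets:      Loans to banks +32B
  Liabilities: Bank reserves +17B, Currency in circulation +15B
Monetary base = currency + reserves: +15B + (+17B) = +32 billion.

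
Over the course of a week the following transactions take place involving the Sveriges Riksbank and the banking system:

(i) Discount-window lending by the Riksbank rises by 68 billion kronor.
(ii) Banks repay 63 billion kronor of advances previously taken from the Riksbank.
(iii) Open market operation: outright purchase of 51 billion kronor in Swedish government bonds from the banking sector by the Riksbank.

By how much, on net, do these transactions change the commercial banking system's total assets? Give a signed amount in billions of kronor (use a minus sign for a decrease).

Discount-window loan 68 billion kronor: bank balance sheets expand → +68B.
Discount-window repayment 63 billion kronor: bank balance sheets shrink → −63B.
OMO purchase (from banks) 51 billion kronor: just an asset swap on bank balance sheets → 0.
Net: 68 − 63 + 0 = +5 billion.

+5 billion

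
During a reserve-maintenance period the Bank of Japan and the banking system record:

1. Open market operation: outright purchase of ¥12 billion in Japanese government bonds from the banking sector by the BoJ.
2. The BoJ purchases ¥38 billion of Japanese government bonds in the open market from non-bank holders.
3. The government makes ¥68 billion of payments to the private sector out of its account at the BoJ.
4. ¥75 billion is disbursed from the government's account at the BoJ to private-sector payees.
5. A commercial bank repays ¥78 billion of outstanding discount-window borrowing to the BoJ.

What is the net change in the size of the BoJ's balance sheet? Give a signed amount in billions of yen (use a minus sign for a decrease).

OMO purchase (from banks) ¥12 billion: a BoJ asset is acquired → +¥12B.
Asset purchase (from non-banks) ¥38 billion: a BoJ asset is acquired → +¥38B.
Government spending ¥68 billion: only the composition of liabilities changes → 0.
Government spending ¥75 billion: only the composition of liabilities changes → 0.
Discount-window repayment ¥78 billion: a BoJ asset is shed → −¥78B.
Net: 12 + 38 + 0 + 0 − 78 = -¥28 billion.

-¥28 billion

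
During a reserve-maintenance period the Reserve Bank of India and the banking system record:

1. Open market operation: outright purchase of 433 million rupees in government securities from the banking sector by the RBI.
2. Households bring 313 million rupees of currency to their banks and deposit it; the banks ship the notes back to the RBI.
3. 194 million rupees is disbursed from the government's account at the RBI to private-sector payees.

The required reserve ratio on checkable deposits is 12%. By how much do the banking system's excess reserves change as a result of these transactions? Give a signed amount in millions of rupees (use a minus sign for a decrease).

OMO purchase (from banks) 433 million rupees: reserves +433M, deposits 0.
Currency deposit 313 million rupees: reserves +313M, deposits +313M.
Government spending 194 million rupees: reserves +194M, deposits +194M.
Totals: Δreserves = +940M, Δdeposits = +507M.
Δrequired reserves = 12% × +507M = +60.84M.
Δexcess reserves = Δreserves − Δrequired = +940M − (+60.84M) = +879.16 million.

+879.16 million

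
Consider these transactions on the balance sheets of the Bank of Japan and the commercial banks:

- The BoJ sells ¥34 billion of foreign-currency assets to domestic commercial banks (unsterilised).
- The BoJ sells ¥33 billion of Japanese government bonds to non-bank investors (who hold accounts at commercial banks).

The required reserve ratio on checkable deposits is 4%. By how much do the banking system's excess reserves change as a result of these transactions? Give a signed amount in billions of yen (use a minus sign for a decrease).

FX sale ¥34 billion: reserves −¥34B, deposits 0.
Asset sale (to non-banks) ¥33 billion: reserves −¥33B, deposits −¥33B.
Totals: Δreserves = −¥67B, Δdeposits = −¥33B.
Δrequired reserves = 4% × −¥33B = −¥1.32B.
Δexcess reserves = Δreserves − Δrequired = −¥67B − (−¥1.32B) = -¥65.68 billion.

-¥65.68 billion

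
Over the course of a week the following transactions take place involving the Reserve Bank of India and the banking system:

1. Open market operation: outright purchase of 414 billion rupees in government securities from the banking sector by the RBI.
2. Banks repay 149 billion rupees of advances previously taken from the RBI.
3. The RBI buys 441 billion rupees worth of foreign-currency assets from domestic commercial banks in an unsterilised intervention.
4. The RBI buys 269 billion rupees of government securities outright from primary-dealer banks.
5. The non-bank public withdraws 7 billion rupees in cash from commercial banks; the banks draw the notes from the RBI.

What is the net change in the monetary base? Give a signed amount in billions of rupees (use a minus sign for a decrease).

+975 billion

RBI balance sheet:
  Assets:      Securities +683B, Loans to banks −149B, Foreign assets +441B
  Liabilities: Bank reserves +968B, Currency in circulation +7B
Commercial banking system:
  Assets:      Reserves at CB +968B, Securities −683B, Foreign assets −441B
  Liabilities: Checkable deposits −7B, Borrowings from CB −149B
Monetary base = currency + reserves: +7B + (+968B) = +975 billion.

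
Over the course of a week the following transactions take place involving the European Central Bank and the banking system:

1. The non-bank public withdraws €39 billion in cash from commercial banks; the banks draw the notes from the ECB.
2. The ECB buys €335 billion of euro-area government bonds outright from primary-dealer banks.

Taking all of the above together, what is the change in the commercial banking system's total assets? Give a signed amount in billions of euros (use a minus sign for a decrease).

-€39 billion

Currency withdrawal €39 billion: bank balance sheets shrink → −€39B.
OMO purchase (from banks) €335 billion: just an asset swap on bank balance sheets → 0.
Net: −39 + 0 = -€39 billion.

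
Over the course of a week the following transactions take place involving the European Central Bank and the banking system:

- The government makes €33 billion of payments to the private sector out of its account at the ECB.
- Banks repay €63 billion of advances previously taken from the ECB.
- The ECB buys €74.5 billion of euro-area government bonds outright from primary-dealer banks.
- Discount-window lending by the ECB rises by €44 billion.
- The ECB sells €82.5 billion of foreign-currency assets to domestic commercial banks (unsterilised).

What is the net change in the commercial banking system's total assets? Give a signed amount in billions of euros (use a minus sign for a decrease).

ECB balance sheet:
  Assets:      Securities +€74.5B, Loans to banks −€19B, Foreign assets −€82.5B
  Liabilities: Bank reserves +€6B, Government deposits −€33B
Commercial banking system:
  Assets:      Reserves at CB +€6B, Securities −€74.5B, Foreign assets +€82.5B
  Liabilities: Checkable deposits +€33B, Borrowings from CB −€19B
Change in total bank assets = +€14 billion.

+€14 billion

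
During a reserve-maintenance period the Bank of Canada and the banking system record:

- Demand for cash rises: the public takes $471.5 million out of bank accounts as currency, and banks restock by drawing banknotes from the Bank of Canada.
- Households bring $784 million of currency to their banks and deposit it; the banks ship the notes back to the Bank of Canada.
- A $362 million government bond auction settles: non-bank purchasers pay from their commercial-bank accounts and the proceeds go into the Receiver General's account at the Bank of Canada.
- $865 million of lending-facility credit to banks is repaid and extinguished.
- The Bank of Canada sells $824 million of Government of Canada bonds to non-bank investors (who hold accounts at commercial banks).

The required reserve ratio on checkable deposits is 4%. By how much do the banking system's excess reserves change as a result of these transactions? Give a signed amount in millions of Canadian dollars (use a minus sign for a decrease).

-$1703.56 million

Currency withdrawal $471.5 million: reserves −$471.5M, deposits −$471.5M.
Currency deposit $784 million: reserves +$784M, deposits +$784M.
Government account inflow $362 million: reserves −$362M, deposits −$362M.
Discount-window repayment $865 million: reserves −$865M, deposits 0.
Asset sale (to non-banks) $824 million: reserves −$824M, deposits −$824M.
Totals: Δreserves = −$1738.5M, Δdeposits = −$873.5M.
Δrequired reserves = 4% × −$873.5M = −$34.94M.
Δexcess reserves = Δreserves − Δrequired = −$1738.5M − (−$34.94M) = -$1703.56 million.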